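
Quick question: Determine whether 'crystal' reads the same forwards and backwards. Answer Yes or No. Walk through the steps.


Forward: 'crystal'
Reversed: 'latsyrc'
They differ.

No


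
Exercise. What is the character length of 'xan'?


Spell out 'xan' and number each letter: x(1), a(2), n(3). Total: 3 letters.

3


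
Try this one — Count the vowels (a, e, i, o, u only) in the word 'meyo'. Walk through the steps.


Vowels in 'meyo': e, o = 2 vowels.

2


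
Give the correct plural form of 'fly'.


Apply rule: Change -y to -ies (consonant + y). 'fly' becomes 'flies'.

flies


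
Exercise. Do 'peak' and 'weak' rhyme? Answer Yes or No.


Rime (stressed vowel + following sounds) of 'peak': -eak = /iːk/
Rime of 'weak': -eak = /iːk/
/iːk/ and /iːk/ are the same ending sound, so the words rhyme.

Yes


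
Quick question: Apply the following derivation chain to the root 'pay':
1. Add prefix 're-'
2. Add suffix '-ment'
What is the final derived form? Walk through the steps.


Step 1: Add prefix 're-' to 'pay' = 'repay'
Step 2: Add suffix '-ment' to 'repay' = 'repayment'

repayment


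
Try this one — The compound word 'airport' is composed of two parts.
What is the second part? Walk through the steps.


Split 'airport' into 'air' + 'port'. The second part is 'port'.

port


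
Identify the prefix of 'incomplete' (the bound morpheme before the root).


The word 'incomplete' = 'in' (prefix) + 'complete' (root). The prefix is 'in'.

in


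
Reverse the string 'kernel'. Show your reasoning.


Reverse 'kernel' character by character: 'lenrek'.

lenrek


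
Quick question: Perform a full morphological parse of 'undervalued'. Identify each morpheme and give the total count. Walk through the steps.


Step 1: Identify prefix: 'under' (meaning: beneath/insufficient)
Step 2: Identify root: 'value'
Step 3: Identify suffix(es): 'ed'
Decomposition: under- (prefix: beneath/insufficient) + value (root) + -ed (suffix: past)
Total morphemes: 3

3 morphemes (under- (prefix: beneath/insufficient) + value (root) + -ed (suffix: past))


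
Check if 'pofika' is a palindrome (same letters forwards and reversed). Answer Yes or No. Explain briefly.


Forward: 'pofika'
Reversed: 'akifop'
They differ.

No


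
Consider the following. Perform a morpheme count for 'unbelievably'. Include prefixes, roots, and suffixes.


Decomposition: un- (prefix) + believe (root) + -able (suffix) + -ly (suffix) = 4 morpheme(s)

4 morphemes


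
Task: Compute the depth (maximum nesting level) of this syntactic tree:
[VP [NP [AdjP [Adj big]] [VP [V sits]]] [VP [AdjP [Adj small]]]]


Count bracket nesting levels:
'[' at pos 0: depth = 1
'[' at pos 4: depth = 2
'[' at pos 8: depth = 3
'[' at pos 14: depth = 4
'[' at pos 25: depth = 3
'[' at pos 29: depth = 4
'[' at pos 40: depth = 2
'[' at pos 44: depth = 3
'[' at pos 50: depth = 4
Maximum depth reached: 4

4


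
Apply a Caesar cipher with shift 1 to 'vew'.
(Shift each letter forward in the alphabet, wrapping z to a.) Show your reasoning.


Shift each letter by 1: v -> w, e -> f, w -> x. Result: 'wfx'.

wfx


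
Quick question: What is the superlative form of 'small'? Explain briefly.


Apply superlative formation (add -est): 'small' -> 'smallest'.

smallest


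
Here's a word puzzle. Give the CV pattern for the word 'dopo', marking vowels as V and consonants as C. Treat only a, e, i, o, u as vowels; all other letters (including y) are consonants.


Letter mapping: d = C, o = V, p = C, o = V.

CVCV


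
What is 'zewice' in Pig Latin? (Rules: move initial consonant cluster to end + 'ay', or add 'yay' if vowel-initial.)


'zewice': move consonant cluster 'z' to end and add 'ay': 'ewicezay'.

ewicezay


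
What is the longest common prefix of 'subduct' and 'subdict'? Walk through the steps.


Compare from the start: 4 characters match: 'subd'. Mismatch at position 5: 'u' vs 'i'.

subd


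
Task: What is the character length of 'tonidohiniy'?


Spell out 'tonidohiniy' and number each letter: t(1), o(2), n(3), i(4), d(5), o(6), h(7), i(8), n(9), i(10), y(11). Total: 11 letters.

11


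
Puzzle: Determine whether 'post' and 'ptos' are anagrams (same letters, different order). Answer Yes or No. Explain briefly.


Sorted letters of 'post': 'opst'
Sorted letters of 'ptos': 'opst'
They match.

Yes


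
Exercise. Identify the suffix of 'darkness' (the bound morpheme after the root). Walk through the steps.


The word 'darkness' = 'dark' (root) + '-ness' (suffix). The suffix is '-ness'.

ness


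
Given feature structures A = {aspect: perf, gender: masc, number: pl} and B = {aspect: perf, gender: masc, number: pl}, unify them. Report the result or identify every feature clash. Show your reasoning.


Compare features:
aspect: A=perf vs B=perf -> unified: perf
gender: A=masc vs B=masc -> unified: masc
number: A=pl vs B=pl -> unified: pl
No clashes found.

Unified: {aspect: perf, gender: masc, number: pl}


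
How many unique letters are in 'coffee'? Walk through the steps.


Unique letters in 'coffee': {c, e, f, o} = 4 distinct letters.

4


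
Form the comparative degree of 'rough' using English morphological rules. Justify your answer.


Apply comparative formation (add -er): 'rough' -> 'rougher'.

rougher


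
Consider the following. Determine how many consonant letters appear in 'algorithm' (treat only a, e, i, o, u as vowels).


Consonants in 'algorithm': l, g, r, t, h, m = 6 consonants.

6


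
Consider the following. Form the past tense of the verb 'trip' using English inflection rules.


Apply rule: Double final consonant and add -ed. 'trip' becomes 'tripped'.

tripped


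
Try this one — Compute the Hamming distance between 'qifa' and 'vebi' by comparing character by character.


Alignment:
Position 1: 'q' vs 'v' = DIFFER
Position 2: 'i' vs 'e' = DIFFER
Position 3: 'f' vs 'b' = DIFFER
Position 4: 'a' vs 'i' = DIFFER
Total differences: 4

4


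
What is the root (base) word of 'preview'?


Remove prefix 'pre' from 'preview' to get root 'view'.

view


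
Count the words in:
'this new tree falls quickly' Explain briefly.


Split into words: this | new | tree | falls | quickly = 5 words.

5


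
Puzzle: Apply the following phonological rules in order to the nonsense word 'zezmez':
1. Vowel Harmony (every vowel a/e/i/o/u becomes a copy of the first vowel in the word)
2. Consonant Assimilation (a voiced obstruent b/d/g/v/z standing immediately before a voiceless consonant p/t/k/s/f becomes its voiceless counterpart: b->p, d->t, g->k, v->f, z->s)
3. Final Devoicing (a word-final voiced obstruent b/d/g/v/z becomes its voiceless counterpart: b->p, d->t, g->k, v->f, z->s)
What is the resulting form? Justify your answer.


Starting form: 'zezmez'
Rule 1: Vowel Harmony: all vowels already match. No change.
Rule 2: Consonant Assimilation: no voiced obstruent (b/d/g/v/z) stands immediately before a voiceless consonant (p/t/k/s/f). No change.
Rule 3: Final Devoicing: word-final voiced obstruent 'z' becomes voiceless 's'. 'zezmez' -> 'zezmes'
Final form: 'zezmes'

zezmes


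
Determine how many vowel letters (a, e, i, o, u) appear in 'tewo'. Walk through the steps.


Vowels in 'tewo': e, o = 2 vowels.

2


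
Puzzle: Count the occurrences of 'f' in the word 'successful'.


Letter 'f' in 'successful': found at position(s) 8 = 1 occurrence(s).

1


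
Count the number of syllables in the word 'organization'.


Break 'organization' into syllables: or-gan-i-za-tion -> or | gan | i | za | tion = 5 syllables

5 syllables


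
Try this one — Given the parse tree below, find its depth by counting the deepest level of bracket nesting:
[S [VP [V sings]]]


Count bracket nesting levels:
'[' at pos 0: depth = 1
'[' at pos 3: depth = 2
'[' at pos 7: depth = 3
Maximum depth reached: 3

3


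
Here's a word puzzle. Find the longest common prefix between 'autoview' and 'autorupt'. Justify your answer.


Compare from the start: 4 characters match: 'auto'. Mismatch at position 5: 'v' vs 'r'.

auto


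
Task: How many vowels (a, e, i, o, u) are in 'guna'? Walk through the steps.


Vowels in 'guna': u, a = 2 vowels.

2


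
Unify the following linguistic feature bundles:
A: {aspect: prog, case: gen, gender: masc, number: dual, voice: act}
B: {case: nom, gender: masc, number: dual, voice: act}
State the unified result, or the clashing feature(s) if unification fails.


Compare features:
aspect: A=prog vs B=_ -> unified: prog
case: A=gen vs B=nom -> CLASH
gender: A=masc vs B=masc -> unified: masc
number: A=dual vs B=dual -> unified: dual
voice: A=act vs B=act -> unified: act
Clash detected on feature 'case' (gen vs nom); unification fails.

CLASH on 'case' (gen vs nom)


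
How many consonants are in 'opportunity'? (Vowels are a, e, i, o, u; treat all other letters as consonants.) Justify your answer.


Consonants in 'opportunity': p, p, r, t, n, t, y = 7 consonants.

7


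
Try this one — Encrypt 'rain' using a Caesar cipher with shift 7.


Shift each letter by 7: r -> y, a -> h, i -> p, n -> u. Result: 'yhpu'.

yhpu


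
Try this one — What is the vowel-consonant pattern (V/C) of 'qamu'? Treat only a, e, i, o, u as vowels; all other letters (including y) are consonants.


Letter mapping: q = C, a = V, m = C, u = V.

CVCV


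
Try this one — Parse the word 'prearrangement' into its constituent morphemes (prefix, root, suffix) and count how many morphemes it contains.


Step 1: Identify prefix: 'pre' (meaning: before)
Step 2: Identify root: 'arrange'
Step 3: Identify suffix(es): 'ment'
Decomposition: pre- (prefix: before) + arrange (root) + -ment (suffix: action/result)
Total morphemes: 3

3 morphemes (pre- (prefix: before) + arrange (root) + -ment (suffix: action/result))


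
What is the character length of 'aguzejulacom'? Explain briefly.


Spell out 'aguzejulacom' and number each letter: a(1), g(2), u(3), z(4), e(5), j(6), u(7), l(8), a(9), c(10), o(11), m(12). Total: 12 letters.

12


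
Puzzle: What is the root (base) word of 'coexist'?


Remove prefix 'co' from 'coexist' to get root 'exist'.

exist


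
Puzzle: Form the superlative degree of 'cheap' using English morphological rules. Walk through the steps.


Apply superlative formation (add -est): 'cheap' -> 'cheapest'.

cheapest


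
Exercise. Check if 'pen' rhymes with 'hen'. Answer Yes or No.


Rime (stressed vowel + following sounds) of 'pen': -en = /ɛn/
Rime of 'hen': -en = /ɛn/
/ɛn/ and /ɛn/ are the same ending sound, so the words rhyme.

Yes


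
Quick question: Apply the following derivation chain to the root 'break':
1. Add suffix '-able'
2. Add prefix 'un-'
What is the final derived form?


Step 1: Add suffix '-able' to 'break' = 'breakable'
Step 2: Add prefix 'un-' to 'breakable' = 'unbreakable'

unbreakable


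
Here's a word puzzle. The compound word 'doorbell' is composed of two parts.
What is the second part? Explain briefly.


Split 'doorbell' into 'door' + 'bell'. The second part is 'bell'.

bell


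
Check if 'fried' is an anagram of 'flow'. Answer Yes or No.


Sorted letters of 'fried': 'defir'
Sorted letters of 'flow': 'flow'
They do not match.

No


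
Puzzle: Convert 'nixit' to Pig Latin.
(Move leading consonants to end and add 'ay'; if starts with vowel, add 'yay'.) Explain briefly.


'nixit': move consonant cluster 'n' to end and add 'ay': 'ixitnay'.

ixitnay


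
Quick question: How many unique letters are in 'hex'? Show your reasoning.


Unique letters in 'hex': {e, h, x} = 3 distinct letters.

3


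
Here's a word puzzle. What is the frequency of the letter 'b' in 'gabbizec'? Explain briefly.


Letter 'b' in 'gabbizec': found at position(s) 3, 4 = 2 occurrence(s).

2


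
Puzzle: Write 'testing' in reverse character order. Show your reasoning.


Reverse 'testing' character by character: 'gnitset'.

gnitset


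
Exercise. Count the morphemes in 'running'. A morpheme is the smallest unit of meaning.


Decomposition: run (root) + -ing (suffix) = 2 morpheme(s)

2 morphemes


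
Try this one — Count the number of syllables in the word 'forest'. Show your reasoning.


Break 'forest' into syllables: for-est -> for | est = 2 syllables

2 syllables


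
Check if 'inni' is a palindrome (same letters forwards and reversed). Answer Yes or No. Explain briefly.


Forward: 'inni'
Reversed: 'inni'
They are identical.

Yes


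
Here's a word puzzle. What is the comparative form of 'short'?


Apply comparative formation (add -er): 'short' -> 'shorter'.

shorter


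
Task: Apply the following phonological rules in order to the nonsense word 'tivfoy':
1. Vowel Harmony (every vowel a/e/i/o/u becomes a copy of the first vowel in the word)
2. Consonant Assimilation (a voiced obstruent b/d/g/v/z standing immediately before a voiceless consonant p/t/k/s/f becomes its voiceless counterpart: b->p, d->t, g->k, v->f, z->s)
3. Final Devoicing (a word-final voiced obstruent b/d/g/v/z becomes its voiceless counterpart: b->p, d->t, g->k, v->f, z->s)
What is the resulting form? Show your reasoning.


Starting form: 'tivfoy'
Rule 1: Vowel Harmony: all vowels become 'i' (matching first vowel). 'tivfoy' -> 'tivfiy'
Rule 2: Consonant Assimilation: voiced obstruent before voiceless consonant becomes voiceless ('vf' -> 'ff'). 'tivfiy' -> 'tiffiy'
Rule 3: Final Devoicing: final consonant 'y' is not one of the voiced obstruents b/d/g/v/z. No change.
Final form: 'tiffiy'

tiffiy


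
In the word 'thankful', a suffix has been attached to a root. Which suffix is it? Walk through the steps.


The word 'thankful' = 'thank' (root) + '-ful' (suffix). The suffix is '-ful'.

ful


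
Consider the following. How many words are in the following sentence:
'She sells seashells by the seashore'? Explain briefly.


Split into words: She | sells | seashells | by | the | seashore = 6 words.

6


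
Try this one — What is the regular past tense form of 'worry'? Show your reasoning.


Apply rule: Change -y to -ied. 'worry' becomes 'worried'.

worried


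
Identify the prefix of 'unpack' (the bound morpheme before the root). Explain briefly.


The word 'unpack' = 'un' (prefix) + 'pack' (root). The prefix is 'un'.

un


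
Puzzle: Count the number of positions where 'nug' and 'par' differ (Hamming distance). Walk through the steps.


Alignment:
Position 1: 'n' vs 'p' = DIFFER
Position 2: 'u' vs 'a' = DIFFER
Position 3: 'g' vs 'r' = DIFFER
Total differences: 3

3


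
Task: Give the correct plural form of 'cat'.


Apply rule: Add -s. 'cat' becomes 'cats'.

cats


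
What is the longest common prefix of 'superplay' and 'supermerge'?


Compare from the start: 5 characters match: 'super'. Mismatch at position 6: 'p' vs 'm'.

super


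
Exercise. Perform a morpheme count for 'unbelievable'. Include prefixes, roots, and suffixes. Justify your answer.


Decomposition: un- (prefix) + believe (root) + -able (suffix) = 3 morpheme(s)

3 morphemes


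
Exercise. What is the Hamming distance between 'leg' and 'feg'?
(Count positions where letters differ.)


Alignment:
Position 1: 'l' vs 'f' = DIFFER
Position 2: 'e' vs 'e' = match
Position 3: 'g' vs 'g' = match
Total differences: 1

1


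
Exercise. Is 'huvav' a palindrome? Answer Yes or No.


Forward: 'huvav'
Reversed: 'vavuh'
They differ.

No


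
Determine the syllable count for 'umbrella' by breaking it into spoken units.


Break 'umbrella' into syllables: um-brel-la -> um | brel | la = 3 syllables

3 syllables


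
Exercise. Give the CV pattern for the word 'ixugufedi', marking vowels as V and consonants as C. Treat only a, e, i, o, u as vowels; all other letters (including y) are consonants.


Letter mapping: i = V, x = C, u = V, g = C, u = V, f = C, e = V, d = C, i = V.

VCVCVCVCV


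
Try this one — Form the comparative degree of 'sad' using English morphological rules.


Apply comparative formation (double final consonant, add -er): 'sad' -> 'sadder'.

sadder


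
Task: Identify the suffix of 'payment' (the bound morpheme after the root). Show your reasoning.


The word 'payment' = 'pay' (root) + '-ment' (suffix). The suffix is '-ment'.

ment


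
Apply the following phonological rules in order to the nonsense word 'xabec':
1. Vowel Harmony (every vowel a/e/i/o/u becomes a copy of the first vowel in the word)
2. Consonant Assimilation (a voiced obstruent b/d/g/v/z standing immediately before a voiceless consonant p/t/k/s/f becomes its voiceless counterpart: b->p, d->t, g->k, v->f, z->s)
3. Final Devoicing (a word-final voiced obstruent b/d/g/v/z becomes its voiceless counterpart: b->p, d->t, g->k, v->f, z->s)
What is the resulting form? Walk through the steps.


Starting form: 'xabec'
Rule 1: Vowel Harmony: all vowels become 'a' (matching first vowel). 'xabec' -> 'xabac'
Rule 2: Consonant Assimilation: no voiced obstruent (b/d/g/v/z) stands immediately before a voiceless consonant (p/t/k/s/f). No change.
Rule 3: Final Devoicing: final consonant 'c' is not one of the voiced obstruents b/d/g/v/z. No change.
Final form: 'xabac'

xabac


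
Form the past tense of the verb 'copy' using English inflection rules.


Apply rule: Change -y to -ied. 'copy' becomes 'copied'.

copied


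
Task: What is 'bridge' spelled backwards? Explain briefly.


Reverse 'bridge' character by character: 'egdirb'.

egdirb


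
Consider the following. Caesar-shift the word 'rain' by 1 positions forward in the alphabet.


Shift each letter by 1: r -> s, a -> b, i -> j, n -> o. Result: 'sbjo'.

sbjo


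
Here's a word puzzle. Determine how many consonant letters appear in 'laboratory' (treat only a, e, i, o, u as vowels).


Consonants in 'laboratory': l, b, r, t, r, y = 6 consonants.

6


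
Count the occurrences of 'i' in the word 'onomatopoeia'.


Letter 'i' in 'onomatopoeia': found at position(s) 11 = 1 occurrence(s).

1


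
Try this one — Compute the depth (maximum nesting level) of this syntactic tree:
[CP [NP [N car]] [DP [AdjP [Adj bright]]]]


Count bracket nesting levels:
'[' at pos 0: depth = 1
'[' at pos 4: depth = 2
'[' at pos 8: depth = 3
'[' at pos 17: depth = 2
'[' at pos 21: depth = 3
'[' at pos 27: depth = 4
Maximum depth reached: 4

4


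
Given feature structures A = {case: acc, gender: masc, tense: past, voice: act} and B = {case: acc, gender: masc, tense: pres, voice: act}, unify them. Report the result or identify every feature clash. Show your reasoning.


Compare features:
case: A=acc vs B=acc -> unified: acc
gender: A=masc vs B=masc -> unified: masc
tense: A=past vs B=pres -> CLASH
voice: A=act vs B=act -> unified: act
Clash detected on feature 'tense' (past vs pres); unification fails.

CLASH on 'tense' (past vs pres)


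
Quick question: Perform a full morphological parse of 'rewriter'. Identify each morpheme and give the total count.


Step 1: Identify prefix: 're' (meaning: again)
Step 2: Identify root: 'write'
Step 3: Identify suffix(es): 'er'
Decomposition: re- (prefix: again) + write (root) + -er (suffix: one who)
Total morphemes: 3

3 morphemes (re- (prefix: again) + write (root) + -er (suffix: one who))


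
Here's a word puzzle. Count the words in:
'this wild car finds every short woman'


Split into words: this | wild | car | finds | every | short | woman = 7 words.

7


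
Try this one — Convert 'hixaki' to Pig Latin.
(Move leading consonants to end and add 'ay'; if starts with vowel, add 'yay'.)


'hixaki': move consonant cluster 'h' to end and add 'ay': 'ixakihay'.

ixakihay


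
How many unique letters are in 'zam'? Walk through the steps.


Unique letters in 'zam': {a, m, z} = 3 distinct letters.

3


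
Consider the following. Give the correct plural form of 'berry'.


Apply rule: Change -y to -ies (consonant + y). 'berry' becomes 'berries'.

berries


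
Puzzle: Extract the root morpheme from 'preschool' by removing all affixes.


Remove prefix 'pre' from 'preschool' to get root 'school'.

school


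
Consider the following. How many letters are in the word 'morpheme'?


Spell out 'morpheme' and number each letter: m(1), o(2), r(3), p(4), h(5), e(6), m(7), e(8). Total: 8 letters.

8


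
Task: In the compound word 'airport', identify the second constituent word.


Split 'airport' into 'air' + 'port'. The second part is 'port'.

port


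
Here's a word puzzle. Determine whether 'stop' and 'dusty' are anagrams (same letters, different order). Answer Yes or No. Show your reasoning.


Sorted letters of 'stop': 'opst'
Sorted letters of 'dusty': 'dstuy'
They do not match.

No


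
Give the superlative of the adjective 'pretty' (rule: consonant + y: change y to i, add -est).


Apply superlative formation (consonant + y: change y to i, add -est): 'pretty' -> 'prettiest'.

prettiest


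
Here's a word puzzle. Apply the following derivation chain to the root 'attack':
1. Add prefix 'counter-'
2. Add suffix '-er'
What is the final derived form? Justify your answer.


Step 1: Add prefix 'counter-' to 'attack' = 'counterattack'
Step 2: Add suffix '-er' to 'counterattack' = 'counterattacker'

counterattacker


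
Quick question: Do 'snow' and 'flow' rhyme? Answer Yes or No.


Rime (stressed vowel + following sounds) of 'snow': -ow = /oʊ/
Rime of 'flow': -ow = /oʊ/
/oʊ/ and /oʊ/ are the same ending sound, so the words rhyme.

Yes


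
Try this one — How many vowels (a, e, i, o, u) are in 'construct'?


Vowels in 'construct': o, u = 2 vowels.

2


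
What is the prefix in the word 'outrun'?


The word 'outrun' = 'out' (prefix) + 'run' (root). The prefix is 'out'.

out


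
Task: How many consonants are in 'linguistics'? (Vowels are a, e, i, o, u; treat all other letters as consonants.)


Consonants in 'linguistics': l, n, g, s, t, c, s = 7 consonants.

7


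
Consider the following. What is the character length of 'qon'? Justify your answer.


Spell out 'qon' and number each letter: q(1), o(2), n(3). Total: 3 letters.

3


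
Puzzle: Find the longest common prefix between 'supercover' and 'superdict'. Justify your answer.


Compare from the start: 5 characters match: 'super'. Mismatch at position 6: 'c' vs 'd'.

super


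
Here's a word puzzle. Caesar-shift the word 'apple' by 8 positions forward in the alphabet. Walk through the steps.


Shift each letter by 8: a -> i, p -> x, p -> x, l -> t, e -> m. Result: 'ixxtm'.

ixxtm


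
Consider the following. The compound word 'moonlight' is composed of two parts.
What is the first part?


Split 'moonlight' into 'moon' + 'light'. The first part is 'moon'.

moon


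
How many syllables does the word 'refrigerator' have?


Break 'refrigerator' into syllables: re-frig-er-a-tor -> re | frig | er | a | tor = 5 syllables

5 syllables


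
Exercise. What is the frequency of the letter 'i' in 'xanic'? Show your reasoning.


Letter 'i' in 'xanic': found at position(s) 4 = 1 occurrence(s).

1


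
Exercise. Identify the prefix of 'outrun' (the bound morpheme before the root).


The word 'outrun' = 'out' (prefix) + 'run' (root). The prefix is 'out'.

out


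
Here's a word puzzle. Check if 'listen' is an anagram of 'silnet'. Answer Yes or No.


Sorted letters of 'listen': 'eilnst'
Sorted letters of 'silnet': 'eilnst'
They match.

Yes


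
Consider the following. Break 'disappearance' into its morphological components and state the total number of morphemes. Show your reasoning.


Step 1: Identify prefix: 'dis' (meaning: not/apart)
Step 2: Identify root: 'appear'
Step 3: Identify suffix(es): 'ance'
Decomposition: dis- (prefix: not/apart) + appear (root) + -ance (suffix: state/act)
Total morphemes: 3

3 morphemes (dis- (prefix: not/apart) + appear (root) + -ance (suffix: state/act))


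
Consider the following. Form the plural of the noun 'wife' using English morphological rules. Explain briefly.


Apply rule: Change -fe to -ves. 'wife' becomes 'wives'.

wives


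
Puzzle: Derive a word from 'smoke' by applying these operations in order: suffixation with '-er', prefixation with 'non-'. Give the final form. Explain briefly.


Step 1: Add suffix '-er' to 'smoke' = 'smoker'
Step 2: Add prefix 'non-' to 'smoker' = 'nonsmoker'

nonsmoker


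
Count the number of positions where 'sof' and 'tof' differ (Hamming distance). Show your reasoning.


Alignment:
Position 1: 's' vs 't' = DIFFER
Position 2: 'o' vs 'o' = match
Position 3: 'f' vs 'f' = match
Total differences: 1

1


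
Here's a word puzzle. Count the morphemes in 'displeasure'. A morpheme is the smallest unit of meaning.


Decomposition: dis- (prefix) + please (root) + -ure (suffix) = 3 morpheme(s)

3 morphemes


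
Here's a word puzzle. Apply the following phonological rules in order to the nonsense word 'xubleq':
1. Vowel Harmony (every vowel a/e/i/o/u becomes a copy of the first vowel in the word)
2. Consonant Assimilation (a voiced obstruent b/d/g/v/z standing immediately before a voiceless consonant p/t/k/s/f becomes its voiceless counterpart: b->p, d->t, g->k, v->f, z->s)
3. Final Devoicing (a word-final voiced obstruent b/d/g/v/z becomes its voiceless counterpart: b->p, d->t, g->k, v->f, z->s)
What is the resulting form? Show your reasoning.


Starting form: 'xubleq'
Rule 1: Vowel Harmony: all vowels become 'u' (matching first vowel). 'xubleq' -> 'xubluq'
Rule 2: Consonant Assimilation: no voiced obstruent (b/d/g/v/z) stands immediately before a voiceless consonant (p/t/k/s/f). No change.
Rule 3: Final Devoicing: final consonant 'q' is not one of the voiced obstruents b/d/g/v/z. No change.
Final form: 'xubluq'

xubluq


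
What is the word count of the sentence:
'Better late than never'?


Split into words: Better | late | than | never = 4 words.

4


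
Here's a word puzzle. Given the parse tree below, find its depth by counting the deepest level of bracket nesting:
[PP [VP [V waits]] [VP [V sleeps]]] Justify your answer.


Count bracket nesting levels:
'[' at pos 0: depth = 1
'[' at pos 4: depth = 2
'[' at pos 8: depth = 3
'[' at pos 19: depth = 2
'[' at pos 23: depth = 3
Maximum depth reached: 3

3


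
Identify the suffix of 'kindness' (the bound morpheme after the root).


The word 'kindness' = 'kind' (root) + '-ness' (suffix). The suffix is '-ness'.

ness


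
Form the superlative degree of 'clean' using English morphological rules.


Apply superlative formation (add -est): 'clean' -> 'cleanest'.

cleanest


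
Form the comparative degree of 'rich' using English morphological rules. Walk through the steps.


Apply comparative formation (add -er): 'rich' -> 'richer'.

richer


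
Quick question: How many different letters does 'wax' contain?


Unique letters in 'wax': {a, w, x} = 3 distinct letters.

3


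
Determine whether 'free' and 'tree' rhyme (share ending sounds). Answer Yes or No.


Rime (stressed vowel + following sounds) of 'free': -ee = /iː/
Rime of 'tree': -ee = /iː/
/iː/ and /iː/ are the same ending sound, so the words rhyme.

Yes


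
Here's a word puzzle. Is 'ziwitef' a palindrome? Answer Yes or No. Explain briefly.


Forward: 'ziwitef'
Reversed: 'fetiwiz'
They differ.

No


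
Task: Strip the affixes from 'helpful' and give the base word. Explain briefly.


Remove suffix '-ful' from 'helpful' to get root 'help'.

help


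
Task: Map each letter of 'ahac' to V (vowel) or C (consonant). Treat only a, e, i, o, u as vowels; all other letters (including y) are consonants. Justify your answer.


Letter mapping: a = V, h = C, a = V, c = C.

VCVC


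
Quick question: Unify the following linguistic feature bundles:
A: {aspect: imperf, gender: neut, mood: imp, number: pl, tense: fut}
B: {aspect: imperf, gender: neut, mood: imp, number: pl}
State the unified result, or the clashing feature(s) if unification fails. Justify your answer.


Compare features:
aspect: A=imperf vs B=imperf -> unified: imperf
gender: A=neut vs B=neut -> unified: neut
mood: A=imp vs B=imp -> unified: imp
number: A=pl vs B=pl -> unified: pl
tense: A=fut vs B=_ -> unified: fut
No clashes found.

Unified: {aspect: imperf, gender: neut, mood: imp, number: pl, tense: fut}


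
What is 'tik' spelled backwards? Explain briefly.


Reverse 'tik' character by character: 'kit'.

kit


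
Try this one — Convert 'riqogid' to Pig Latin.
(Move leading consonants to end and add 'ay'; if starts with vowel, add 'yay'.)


'riqogid': move consonant cluster 'r' to end and add 'ay': 'iqogidray'.

iqogidray


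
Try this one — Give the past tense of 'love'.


Apply rule: Add -d (word ends in -e). 'love' becomes 'loved'.

loved


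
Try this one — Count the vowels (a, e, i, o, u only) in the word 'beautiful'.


Vowels in 'beautiful': e, a, u, i, u = 5 vowels.

5


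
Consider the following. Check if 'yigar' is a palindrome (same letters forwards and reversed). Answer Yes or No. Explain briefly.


Forward: 'yigar'
Reversed: 'ragiy'
They differ.

No


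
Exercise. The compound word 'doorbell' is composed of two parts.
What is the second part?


Split 'doorbell' into 'door' + 'bell'. The second part is 'bell'.

bell


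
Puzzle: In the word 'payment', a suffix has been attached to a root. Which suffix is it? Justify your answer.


The word 'payment' = 'pay' (root) + '-ment' (suffix). The suffix is '-ment'.

ment


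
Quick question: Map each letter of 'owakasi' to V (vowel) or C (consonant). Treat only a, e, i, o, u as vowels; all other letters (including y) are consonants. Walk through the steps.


Letter mapping: o = V, w = C, a = V, k = C, a = V, s = C, i = V.

VCVCVCV


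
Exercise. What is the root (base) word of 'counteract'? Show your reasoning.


Remove prefix 'counter' from 'counteract' to get root 'act'.

act


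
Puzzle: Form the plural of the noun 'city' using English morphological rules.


Apply rule: Change -y to -ies (consonant + y). 'city' becomes 'cities'.

cities


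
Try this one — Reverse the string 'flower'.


Reverse 'flower' character by character: 'rewolf'.

rewolf


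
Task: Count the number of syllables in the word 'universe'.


Break 'universe' into syllables: u-ni-verse -> u | ni | verse = 3 syllables

3 syllables


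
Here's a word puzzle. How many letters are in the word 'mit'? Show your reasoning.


Spell out 'mit' and number each letter: m(1), i(2), t(3). Total: 3 letters.

3


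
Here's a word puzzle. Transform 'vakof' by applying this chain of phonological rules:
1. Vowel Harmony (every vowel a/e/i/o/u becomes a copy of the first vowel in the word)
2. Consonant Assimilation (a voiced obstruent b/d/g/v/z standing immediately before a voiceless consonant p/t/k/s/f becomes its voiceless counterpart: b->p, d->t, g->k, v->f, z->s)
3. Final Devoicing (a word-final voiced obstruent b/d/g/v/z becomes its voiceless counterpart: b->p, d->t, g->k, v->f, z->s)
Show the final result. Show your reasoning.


Starting form: 'vakof'
Rule 1: Vowel Harmony: all vowels become 'a' (matching first vowel). 'vakof' -> 'vakaf'
Rule 2: Consonant Assimilation: no voiced obstruent (b/d/g/v/z) stands immediately before a voiceless consonant (p/t/k/s/f). No change.
Rule 3: Final Devoicing: final consonant 'f' is not one of the voiced obstruents b/d/g/v/z. No change.
Final form: 'vakaf'

vakaf


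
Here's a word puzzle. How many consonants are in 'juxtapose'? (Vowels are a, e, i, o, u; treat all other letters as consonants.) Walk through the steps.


Consonants in 'juxtapose': j, x, t, p, s = 5 consonants.

5


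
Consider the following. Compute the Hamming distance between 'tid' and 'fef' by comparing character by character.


Alignment:
Position 1: 't' vs 'f' = DIFFER
Position 2: 'i' vs 'e' = DIFFER
Position 3: 'd' vs 'f' = DIFFER
Total differences: 3

3


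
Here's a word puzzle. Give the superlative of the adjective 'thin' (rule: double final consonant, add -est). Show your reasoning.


Apply superlative formation (double final consonant, add -est): 'thin' -> 'thinnest'.

thinnest


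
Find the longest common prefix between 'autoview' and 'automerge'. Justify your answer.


Compare from the start: 4 characters match: 'auto'. Mismatch at position 5: 'v' vs 'm'.

auto


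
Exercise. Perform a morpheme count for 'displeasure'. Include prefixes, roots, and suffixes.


Decomposition: dis- (prefix) + please (root) + -ure (suffix) = 3 morpheme(s)

3 morphemes


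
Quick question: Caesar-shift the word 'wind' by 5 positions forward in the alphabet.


Shift each letter by 5: w -> b, i -> n, n -> s, d -> i. Result: 'bnsi'.

bnsi


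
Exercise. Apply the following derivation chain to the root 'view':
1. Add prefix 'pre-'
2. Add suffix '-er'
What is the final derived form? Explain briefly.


Step 1: Add prefix 'pre-' to 'view' = 'preview'
Step 2: Add suffix '-er' to 'preview' = 'previewer'

previewer


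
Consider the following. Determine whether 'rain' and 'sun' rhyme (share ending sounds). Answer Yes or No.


Rime (stressed vowel + following sounds) of 'rain': -ain = /eɪn/
Rime of 'sun': -un = /ʌn/
/eɪn/ and /ʌn/ are different ending sounds, so the words do not rhyme.

No


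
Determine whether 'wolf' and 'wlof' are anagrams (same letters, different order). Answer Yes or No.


Sorted letters of 'wolf': 'flow'
Sorted letters of 'wlof': 'flow'
They match.

Yes


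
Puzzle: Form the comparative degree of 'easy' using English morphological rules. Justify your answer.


Apply comparative formation (consonant + y: change y to i, add -er): 'easy' -> 'easier'.

easier


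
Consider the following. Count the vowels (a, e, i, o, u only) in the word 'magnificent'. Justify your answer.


Vowels in 'magnificent': a, i, i, e = 4 vowels.

4


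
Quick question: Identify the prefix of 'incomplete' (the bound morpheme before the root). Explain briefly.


The word 'incomplete' = 'in' (prefix) + 'complete' (root). The prefix is 'in'.

in


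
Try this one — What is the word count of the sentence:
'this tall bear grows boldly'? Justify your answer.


Split into words: this | tall | bear | grows | boldly = 5 words.

5


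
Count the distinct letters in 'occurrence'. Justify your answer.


Unique letters in 'occurrence': {c, e, n, o, r, u} = 6 distinct letters.

6


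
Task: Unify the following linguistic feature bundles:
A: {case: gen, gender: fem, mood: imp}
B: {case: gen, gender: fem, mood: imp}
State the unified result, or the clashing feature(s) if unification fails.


Compare features:
case: A=gen vs B=gen -> unified: gen
gender: A=fem vs B=fem -> unified: fem
mood: A=imp vs B=imp -> unified: imp
No clashes found.

Unified: {case: gen, gender: fem, mood: imp}


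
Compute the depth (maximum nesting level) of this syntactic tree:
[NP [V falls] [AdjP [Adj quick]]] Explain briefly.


Count bracket nesting levels:
'[' at pos 0: depth = 1
'[' at pos 4: depth = 2
'[' at pos 14: depth = 2
'[' at pos 20: depth = 3
Maximum depth reached: 3

3


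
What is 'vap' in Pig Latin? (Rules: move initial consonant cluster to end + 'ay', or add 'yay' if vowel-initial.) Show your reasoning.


'vap': move consonant cluster 'v' to end and add 'ay': 'apvay'.

apvay


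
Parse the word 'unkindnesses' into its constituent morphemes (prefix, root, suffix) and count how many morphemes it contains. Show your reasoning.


Step 1: Identify prefix: 'un' (meaning: not/reverse)
Step 2: Identify root: 'kind'
Step 3: Identify suffix(es): 'ness, es'
Decomposition: un- (prefix: not/reverse) + kind (root) + -ness (suffix: state of) + -es (plural)
Total morphemes: 4

4 morphemes (un- (prefix: not/reverse) + kind (root) + -ness (suffix: state of) + -es (plural))


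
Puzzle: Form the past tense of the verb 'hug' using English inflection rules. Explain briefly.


Apply rule: Double final consonant and add -ed. 'hug' becomes 'hugged'.

hugged


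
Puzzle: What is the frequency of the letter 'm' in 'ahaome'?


Letter 'm' in 'ahaome': found at position(s) 5 = 1 occurrence(s).

1


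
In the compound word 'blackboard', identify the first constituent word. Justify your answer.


Split 'blackboard' into 'black' + 'board'. The first part is 'black'.

black


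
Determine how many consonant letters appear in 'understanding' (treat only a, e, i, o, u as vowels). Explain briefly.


Consonants in 'understanding': n, d, r, s, t, n, d, n, g = 9 consonants.

9


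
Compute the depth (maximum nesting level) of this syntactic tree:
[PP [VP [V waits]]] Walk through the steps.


Count bracket nesting levels:
'[' at pos 0: depth = 1
'[' at pos 4: depth = 2
'[' at pos 8: depth = 3
Maximum depth reached: 3

3


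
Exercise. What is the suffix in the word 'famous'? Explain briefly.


The word 'famous' = 'fame' (root) + '-ous' (suffix). The suffix is '-ous'.

ous


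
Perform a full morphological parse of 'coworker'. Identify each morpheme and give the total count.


Step 1: Identify prefix: 'co' (meaning: together)
Step 2: Identify root: 'work'
Step 3: Identify suffix(es): 'er'
Decomposition: co- (prefix: together) + work (root) + -er (suffix: one who)
Total morphemes: 3

3 morphemes (co- (prefix: together) + work (root) + -er (suffix: one who))


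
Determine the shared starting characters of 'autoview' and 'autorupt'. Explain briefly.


Compare from the start: 4 characters match: 'auto'. Mismatch at position 5: 'v' vs 'r'.

auto


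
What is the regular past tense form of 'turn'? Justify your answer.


Apply rule: Add -ed. 'turn' becomes 'turned'.

turned


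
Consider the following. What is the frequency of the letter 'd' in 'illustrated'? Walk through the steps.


Letter 'd' in 'illustrated': found at position(s) 11 = 1 occurrence(s).

1


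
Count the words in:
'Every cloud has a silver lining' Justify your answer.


Split into words: Every | cloud | has | a | silver | lining = 6 words.

6


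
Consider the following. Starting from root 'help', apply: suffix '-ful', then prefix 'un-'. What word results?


Step 1: Add suffix '-ful' to 'help' = 'helpful'
Step 2: Add prefix 'un-' to 'helpful' = 'unhelpful'

unhelpful


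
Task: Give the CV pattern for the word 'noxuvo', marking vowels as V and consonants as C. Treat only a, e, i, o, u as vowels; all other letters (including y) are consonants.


Letter mapping: n = C, o = V, x = C, u = V, v = C, o = V.

CVCVCV


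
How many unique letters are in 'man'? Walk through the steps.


Unique letters in 'man': {a, m, n} = 3 distinct letters.

3


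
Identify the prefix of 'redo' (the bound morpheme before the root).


The word 'redo' = 're' (prefix) + 'do' (root). The prefix is 're'.

re


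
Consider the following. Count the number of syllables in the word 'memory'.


Break 'memory' into syllables: mem-o-ry -> mem | o | ry = 3 syllables

3 syllables


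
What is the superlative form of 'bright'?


Apply superlative formation (add -est): 'bright' -> 'brightest'.

brightest


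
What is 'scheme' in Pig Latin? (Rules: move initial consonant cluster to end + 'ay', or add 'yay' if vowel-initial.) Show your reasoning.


'scheme': move consonant cluster 'sch' to end and add 'ay': 'emeschay'.

emeschay


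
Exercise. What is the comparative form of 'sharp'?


Apply comparative formation (add -er): 'sharp' -> 'sharper'.

sharper


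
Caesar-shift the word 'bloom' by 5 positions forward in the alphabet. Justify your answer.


Shift each letter by 5: b -> g, l -> q, o -> t, o -> t, m -> r. Result: 'gqttr'.

gqttr
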